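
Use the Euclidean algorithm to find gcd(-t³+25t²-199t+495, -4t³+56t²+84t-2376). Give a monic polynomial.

t²-20t+99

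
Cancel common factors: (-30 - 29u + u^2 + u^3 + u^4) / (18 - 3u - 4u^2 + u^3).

(10 + 13u + 4u^2 + u^3)/(-6 - u + u^2)

Euclidean algorithm in ℚ[u]:
  u^4 + u^3 + u^2 - 29u - 30 = (u + 5)(u^3 - 4u^2 - 3u + 18) + (24u^2 - 32u - 120)
  u^3 - 4u^2 - 3u + 18 = ((1/24)u - 1/9)(24u^2 - 32u - 120) + (-(14/9)u + 14/3)
  24u^2 - 32u - 120 = (-(108/7)u - 180/7)(-(14/9)u + 14/3) + (0)
Last nonzero remainder: -(14/9)u + 14/3. Dividing through by -14/9 gives the monic gcd u - 3.
Cancel u - 3 from numerator and denominator to get the reduced form.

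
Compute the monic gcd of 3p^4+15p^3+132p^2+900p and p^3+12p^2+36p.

p^2+6p

Apply the Euclidean algorithm:
  3p^4+15p^3+132p^2+900p = (3p−21)(p^3+12p^2+36p) + (276p^2+1656p)
  p^3+12p^2+36p = ((1/276)p+1/46)(276p^2+1656p) + (0)
Last nonzero remainder: 276p^2+1656p. Dividing through by 276 gives the monic gcd p^2+6p.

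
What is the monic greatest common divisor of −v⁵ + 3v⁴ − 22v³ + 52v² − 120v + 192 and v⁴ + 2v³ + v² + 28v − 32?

By polynomial division,
  −v⁵ + 3v⁴ − 22v³ + 52v² − 120v + 192 = (−v + 5)(v⁴ + 2v³ + v² + 28v − 32) + (−31v³ + 75v² − 292v + 352)
  v⁴ + 2v³ + v² + 28v − 32 = (−(1/31)v − 137/961)(−31v³ + 75v² − 292v + 352) + ((2184/961)v² − (2184/961)v + 17472/961)
  −31v³ + 75v² − 292v + 352 = (−(29791/2184)v + 10571/546)((2184/961)v² − (2184/961)v + 17472/961) + (0)
Last nonzero remainder: (2184/961)v² − (2184/961)v + 17472/961. Dividing through by 2184/961 gives the monic gcd v² − v + 8.

v² − v + 8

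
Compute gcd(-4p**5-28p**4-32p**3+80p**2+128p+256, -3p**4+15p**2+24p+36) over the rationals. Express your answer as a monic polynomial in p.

By polynomial division,
  -4p**5-28p**4-32p**3+80p**2+128p+256 = ((4/3)p+28/3)(-3p**4+15p**2+24p+36) + (-52p**3-92p**2-144p-80)
  -3p**4+15p**2+24p+36 = ((3/52)p-69/676)(-52p**3-92p**2-144p-80) + ((2352/169)p**2+(2352/169)p+4704/169)
  -52p**3-92p**2-144p-80 = (-(2197/588)p-845/294)((2352/169)p**2+(2352/169)p+4704/169) + (0)
Last nonzero remainder: (2352/169)p**2+(2352/169)p+4704/169. Dividing through by 2352/169 gives the monic gcd p**2+p+2.

p**2+p+2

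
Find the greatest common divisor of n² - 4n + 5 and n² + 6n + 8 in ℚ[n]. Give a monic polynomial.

1

By polynomial division,
  n² - 4n + 5 = (n² + 6n + 8) + (-10n - 3)
  n² + 6n + 8 = (-(1/10)n - 57/100)(-10n - 3) + (629/100)
  -10n - 3 = (-(1000/629)n - 300/629)(629/100) + (0)
The last nonzero remainder is the constant 629/100, so the polynomials are coprime and gcd = 1.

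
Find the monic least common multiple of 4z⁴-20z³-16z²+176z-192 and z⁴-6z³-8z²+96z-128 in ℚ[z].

z⁶-5z⁵-20z⁴+124z³+16z²-704z+768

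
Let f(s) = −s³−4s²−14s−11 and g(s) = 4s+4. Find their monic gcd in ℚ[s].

s+1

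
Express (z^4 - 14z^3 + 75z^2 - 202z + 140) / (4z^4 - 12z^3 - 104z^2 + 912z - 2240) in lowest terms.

(z^2 - 8z + 7)/(4z^2 + 12z - 112)

By polynomial division,
  z^4 - 14z^3 + 75z^2 - 202z + 140 = (1/4)(4z^4 - 12z^3 - 104z^2 + 912z - 2240) + (-11z^3 + 101z^2 - 430z + 700)
  4z^4 - 12z^3 - 104z^2 + 912z - 2240 = (-(4/11)z - 272/121)(-11z^3 + 101z^2 - 430z + 700) + (-(4032/121)z^2 + (24192/121)z - 80640/121)
  -11z^3 + 101z^2 - 430z + 700 = ((1331/4032)z - 605/576)(-(4032/121)z^2 + (24192/121)z - 80640/121) + (0)
Last nonzero remainder: -(4032/121)z^2 + (24192/121)z - 80640/121. Dividing through by -4032/121 gives the monic gcd z^2 - 6z + 20.
Cancel z^2 - 6z + 20 from numerator and denominator to get the reduced form.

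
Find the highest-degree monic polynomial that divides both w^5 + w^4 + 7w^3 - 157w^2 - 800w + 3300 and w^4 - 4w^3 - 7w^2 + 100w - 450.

By polynomial division,
  w^5 + w^4 + 7w^3 - 157w^2 - 800w + 3300 = (w + 5)(w^4 - 4w^3 - 7w^2 + 100w - 450) + (34w^3 - 222w^2 - 850w + 5550)
  w^4 - 4w^3 - 7w^2 + 100w - 450 = ((1/34)w + 43/578)(34w^3 - 222w^2 - 850w + 5550) + ((9975/289)w^2 - 249375/289)
  34w^3 - 222w^2 - 850w + 5550 = ((9826/9975)w - 21386/3325)((9975/289)w^2 - 249375/289) + (0)
Last nonzero remainder: (9975/289)w^2 - 249375/289. Dividing through by 9975/289 gives the monic gcd w^2 - 25.

w^2 - 25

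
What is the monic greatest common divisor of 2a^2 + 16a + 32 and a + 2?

1

By polynomial division,
  2a^2 + 16a + 32 = (2a + 12)(a + 2) + (8)
  a + 2 = ((1/8)a + 1/4)(8) + (0)
The last nonzero remainder is the constant 8, so the polynomials are coprime and gcd = 1.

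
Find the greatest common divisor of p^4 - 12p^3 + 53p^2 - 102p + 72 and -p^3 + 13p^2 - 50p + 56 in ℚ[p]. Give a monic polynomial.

Repeated division with remainder:
  p^4 - 12p^3 + 53p^2 - 102p + 72 = (-p - 1)(-p^3 + 13p^2 - 50p + 56) + (16p^2 - 96p + 128)
  -p^3 + 13p^2 - 50p + 56 = (-(1/16)p + 7/16)(16p^2 - 96p + 128) + (0)
Last nonzero remainder: 16p^2 - 96p + 128. Dividing through by 16 gives the monic gcd p^2 - 6p + 8.

p^2 - 6p + 8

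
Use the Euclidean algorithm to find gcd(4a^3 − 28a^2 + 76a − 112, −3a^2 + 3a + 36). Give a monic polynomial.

Repeated division with remainder:
  4a^3 − 28a^2 + 76a − 112 = (−(4/3)a + 8)(−3a^2 + 3a + 36) + (100a − 400)
  −3a^2 + 3a + 36 = (−(3/100)a − 9/100)(100a − 400) + (0)
Last nonzero remainder: 100a − 400. Dividing through by 100 gives the monic gcd a − 4.

a − 4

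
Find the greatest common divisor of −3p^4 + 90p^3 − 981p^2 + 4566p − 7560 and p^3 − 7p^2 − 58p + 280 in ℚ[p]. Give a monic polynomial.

p^2 − 14p + 40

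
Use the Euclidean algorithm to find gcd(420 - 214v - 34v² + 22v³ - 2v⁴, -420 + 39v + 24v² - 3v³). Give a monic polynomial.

By polynomial division,
  -2v⁴ + 22v³ - 34v² - 214v + 420 = ((2/3)v - 2)(-3v³ + 24v² + 39v - 420) + (-12v² + 144v - 420)
  -3v³ + 24v² + 39v - 420 = ((1/4)v + 1)(-12v² + 144v - 420) + (0)
Last nonzero remainder: -12v² + 144v - 420. Dividing through by -12 gives the monic gcd v² - 12v + 35.

35 - 12v + v²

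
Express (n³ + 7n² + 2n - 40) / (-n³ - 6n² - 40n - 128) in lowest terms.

By polynomial division,
  n³ + 7n² + 2n - 40 = (-1)(-n³ - 6n² - 40n - 128) + (n² - 38n - 168)
  -n³ - 6n² - 40n - 128 = (-n - 44)(n² - 38n - 168) + (-1880n - 7520)
  n² - 38n - 168 = (-(1/1880)n + 21/940)(-1880n - 7520) + (0)
Last nonzero remainder: -1880n - 7520. Dividing through by -1880 gives the monic gcd n + 4.
Cancel n + 4 from numerator and denominator to get the reduced form.

(-n² - 3n + 10)/(n² + 2n + 32)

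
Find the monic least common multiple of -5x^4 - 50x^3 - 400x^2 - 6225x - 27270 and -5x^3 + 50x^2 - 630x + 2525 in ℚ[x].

x^5 + 5x^4 + 30x^3 + 845x^2 - 771x - 27270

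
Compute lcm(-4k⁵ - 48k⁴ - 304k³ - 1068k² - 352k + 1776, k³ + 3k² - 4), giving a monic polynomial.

Apply the Euclidean algorithm:
  -4k⁵ - 48k⁴ - 304k³ - 1068k² - 352k + 1776 = (-4k² - 36k - 196)(k³ + 3k² - 4) + (-496k² - 496k + 992)
  k³ + 3k² - 4 = (-(1/496)k - 1/248)(-496k² - 496k + 992) + (0)
Last nonzero remainder: -496k² - 496k + 992. Dividing through by -496 gives the monic gcd k² + k - 2.
Then lcm(f, g) = f·g / gcd(f, g); expanding and making the result monic gives the answer.

k⁶ + 14k⁵ + 100k⁴ + 419k³ + 622k² - 268k - 888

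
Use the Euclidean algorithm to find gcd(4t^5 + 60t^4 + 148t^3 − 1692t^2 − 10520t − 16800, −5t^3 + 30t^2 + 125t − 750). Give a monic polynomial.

Apply the Euclidean algorithm:
  4t^5 + 60t^4 + 148t^3 − 1692t^2 − 10520t − 16800 = (−(4/5)t^2 − (84/5)t − 752/5)(−5t^3 + 30t^2 + 125t − 750) + (4320t^2 − 4320t − 129600)
  −5t^3 + 30t^2 + 125t − 750 = (−(1/864)t + 5/864)(4320t^2 − 4320t − 129600) + (0)
Last nonzero remainder: 4320t^2 − 4320t − 129600. Dividing through by 4320 gives the monic gcd t^2 − t − 30.

t^2 − t − 30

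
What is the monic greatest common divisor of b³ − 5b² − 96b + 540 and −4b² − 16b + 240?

Euclidean algorithm in ℚ[b]:
  b³ − 5b² − 96b + 540 = (−(1/4)b + 9/4)(−4b² − 16b + 240) + (0)
Last nonzero remainder: −4b² − 16b + 240. Dividing through by −4 gives the monic gcd b² + 4b − 60.

b² + 4b − 60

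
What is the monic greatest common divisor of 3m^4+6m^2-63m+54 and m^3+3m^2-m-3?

m-1

By polynomial division,
  3m^4+6m^2-63m+54 = (3m-9)(m^3+3m^2-m-3) + (36m^2-63m+27)
  m^3+3m^2-m-3 = ((1/36)m+19/144)(36m^2-63m+27) + ((105/16)m-105/16)
  36m^2-63m+27 = ((192/35)m-144/35)((105/16)m-105/16) + (0)
Last nonzero remainder: (105/16)m-105/16. Dividing through by 105/16 gives the monic gcd m-1.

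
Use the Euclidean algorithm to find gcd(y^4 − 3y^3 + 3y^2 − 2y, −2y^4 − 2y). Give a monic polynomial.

y^3 − y^2 + y

Repeated division with remainder:
  y^4 − 3y^3 + 3y^2 − 2y = (−1/2)(−2y^4 − 2y) + (−3y^3 + 3y^2 − 3y)
  −2y^4 − 2y = ((2/3)y + 2/3)(−3y^3 + 3y^2 − 3y) + (0)
Last nonzero remainder: −3y^3 + 3y^2 − 3y. Dividing through by −3 gives the monic gcd y^3 − y^2 + y.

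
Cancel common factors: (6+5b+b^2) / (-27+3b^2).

(2+b)/(-9+3b)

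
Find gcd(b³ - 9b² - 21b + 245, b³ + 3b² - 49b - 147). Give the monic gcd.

b - 7

Repeated division with remainder:
  b³ - 9b² - 21b + 245 = (b³ + 3b² - 49b - 147) + (-12b² + 28b + 392)
  b³ + 3b² - 49b - 147 = (-(1/12)b - 4/9)(-12b² + 28b + 392) + (-(35/9)b + 245/9)
  -12b² + 28b + 392 = ((108/35)b + 72/5)(-(35/9)b + 245/9) + (0)
Last nonzero remainder: -(35/9)b + 245/9. Dividing through by -35/9 gives the monic gcd b - 7.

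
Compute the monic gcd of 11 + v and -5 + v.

Apply the Euclidean algorithm:
  v + 11 = (v - 5) + (16)
  v - 5 = ((1/16)v - 5/16)(16) + (0)
The last nonzero remainder is the constant 16, so the polynomials are coprime and gcd = 1.

1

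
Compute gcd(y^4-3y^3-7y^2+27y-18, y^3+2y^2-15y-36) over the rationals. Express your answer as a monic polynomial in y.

y+3

Apply the Euclidean algorithm:
  y^4-3y^3-7y^2+27y-18 = (y-5)(y^3+2y^2-15y-36) + (18y^2-12y-198)
  y^3+2y^2-15y-36 = ((1/18)y+4/27)(18y^2-12y-198) + (-(20/9)y-20/3)
  18y^2-12y-198 = (-(81/10)y+297/10)(-(20/9)y-20/3) + (0)
Last nonzero remainder: -(20/9)y-20/3. Dividing through by -20/9 gives the monic gcd y+3.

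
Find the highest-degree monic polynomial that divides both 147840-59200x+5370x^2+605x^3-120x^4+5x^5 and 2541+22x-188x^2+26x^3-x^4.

By polynomial division,
  5x^5-120x^4+605x^3+5370x^2-59200x+147840 = (-5x-10)(-x^4+26x^3-188x^2+22x+2541) + (-75x^3+3600x^2-46275x+173250)
  -x^4+26x^3-188x^2+22x+2541 = ((1/75)x+22/75)(-75x^3+3600x^2-46275x+173250) + (-627x^2+11286x-48279)
  -75x^3+3600x^2-46275x+173250 = ((25/209)x-750/209)(-627x^2+11286x-48279) + (0)
Last nonzero remainder: -627x^2+11286x-48279. Dividing through by -627 gives the monic gcd x^2-18x+77.

77-18x+x^2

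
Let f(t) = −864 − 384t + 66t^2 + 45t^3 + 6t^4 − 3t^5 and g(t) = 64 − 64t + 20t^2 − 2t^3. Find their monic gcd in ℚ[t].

16 − 8t + t^2

Euclidean algorithm in ℚ[t]:
  −3t^5 + 6t^4 + 45t^3 + 66t^2 − 384t − 864 = ((3/2)t^2 + 12t + 99/2)(−2t^3 + 20t^2 − 64t + 64) + (−252t^2 + 2016t − 4032)
  −2t^3 + 20t^2 − 64t + 64 = ((1/126)t − 1/63)(−252t^2 + 2016t − 4032) + (0)
Last nonzero remainder: −252t^2 + 2016t − 4032. Dividing through by −252 gives the monic gcd t^2 − 8t + 16.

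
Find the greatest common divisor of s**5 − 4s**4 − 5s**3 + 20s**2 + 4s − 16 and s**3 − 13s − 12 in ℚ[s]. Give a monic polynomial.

Apply the Euclidean algorithm:
  s**5 − 4s**4 − 5s**3 + 20s**2 + 4s − 16 = (s**2 − 4s + 8)(s**3 − 13s − 12) + (−20s**2 + 60s + 80)
  s**3 − 13s − 12 = (−(1/20)s − 3/20)(−20s**2 + 60s + 80) + (0)
Last nonzero remainder: −20s**2 + 60s + 80. Dividing through by −20 gives the monic gcd s**2 − 3s − 4.

s**2 − 3s − 4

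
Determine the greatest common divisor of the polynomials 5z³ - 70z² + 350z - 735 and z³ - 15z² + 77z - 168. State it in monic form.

Euclidean algorithm in ℚ[z]:
  5z³ - 70z² + 350z - 735 = (5)(z³ - 15z² + 77z - 168) + (5z² - 35z + 105)
  z³ - 15z² + 77z - 168 = ((1/5)z - 8/5)(5z² - 35z + 105) + (0)
Last nonzero remainder: 5z² - 35z + 105. Dividing through by 5 gives the monic gcd z² - 7z + 21.

z² - 7z + 21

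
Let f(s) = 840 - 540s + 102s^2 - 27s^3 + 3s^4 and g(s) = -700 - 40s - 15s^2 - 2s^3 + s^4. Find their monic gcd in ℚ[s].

Repeated division with remainder:
  3s^4 - 27s^3 + 102s^2 - 540s + 840 = (3)(s^4 - 2s^3 - 15s^2 - 40s - 700) + (-21s^3 + 147s^2 - 420s + 2940)
  s^4 - 2s^3 - 15s^2 - 40s - 700 = (-(1/21)s - 5/21)(-21s^3 + 147s^2 - 420s + 2940) + (0)
Last nonzero remainder: -21s^3 + 147s^2 - 420s + 2940. Dividing through by -21 gives the monic gcd s^3 - 7s^2 + 20s - 140.

-140 + 20s - 7s^2 + s^3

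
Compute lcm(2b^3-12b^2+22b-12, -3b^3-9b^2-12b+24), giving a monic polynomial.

b^5-2b^4-5b^3-10b^2+64b-48

Repeated division with remainder:
  2b^3-12b^2+22b-12 = (-2/3)(-3b^3-9b^2-12b+24) + (-18b^2+14b+4)
  -3b^3-9b^2-12b+24 = ((1/6)b+17/27)(-18b^2+14b+4) + (-(580/27)b+580/27)
  -18b^2+14b+4 = ((243/290)b+27/145)(-(580/27)b+580/27) + (0)
Last nonzero remainder: -(580/27)b+580/27. Dividing through by -580/27 gives the monic gcd b-1.
Then lcm(f, g) = f·g / gcd(f, g); expanding and making the result monic gives the answer.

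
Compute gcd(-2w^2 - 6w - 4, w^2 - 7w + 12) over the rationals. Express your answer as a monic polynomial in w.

1

Euclidean algorithm in ℚ[w]:
  -2w^2 - 6w - 4 = (-2)(w^2 - 7w + 12) + (-20w + 20)
  w^2 - 7w + 12 = (-(1/20)w + 3/10)(-20w + 20) + (6)
  -20w + 20 = (-(10/3)w + 10/3)(6) + (0)
The last nonzero remainder is the constant 6, so the polynomials are coprime and gcd = 1.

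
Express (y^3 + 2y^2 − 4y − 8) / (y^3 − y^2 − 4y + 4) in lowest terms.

(y + 2)/(y − 1)

Euclidean algorithm in ℚ[y]:
  y^3 + 2y^2 − 4y − 8 = (y^3 − y^2 − 4y + 4) + (3y^2 − 12)
  y^3 − y^2 − 4y + 4 = ((1/3)y − 1/3)(3y^2 − 12) + (0)
Last nonzero remainder: 3y^2 − 12. Dividing through by 3 gives the monic gcd y^2 − 4.
Cancel y^2 − 4 from numerator and denominator to get the reduced form.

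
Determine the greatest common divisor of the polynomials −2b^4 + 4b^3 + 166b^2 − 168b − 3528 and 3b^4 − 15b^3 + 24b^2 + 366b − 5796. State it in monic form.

b^2 − b − 42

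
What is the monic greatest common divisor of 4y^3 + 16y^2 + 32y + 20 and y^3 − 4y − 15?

y^2 + 3y + 5

Repeated division with remainder:
  4y^3 + 16y^2 + 32y + 20 = (4)(y^3 − 4y − 15) + (16y^2 + 48y + 80)
  y^3 − 4y − 15 = ((1/16)y − 3/16)(16y^2 + 48y + 80) + (0)
Last nonzero remainder: 16y^2 + 48y + 80. Dividing through by 16 gives the monic gcd y^2 + 3y + 5.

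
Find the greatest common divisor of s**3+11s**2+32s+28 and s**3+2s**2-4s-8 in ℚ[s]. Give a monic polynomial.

s**2+4s+4

Repeated division with remainder:
  s**3+11s**2+32s+28 = (s**3+2s**2-4s-8) + (9s**2+36s+36)
  s**3+2s**2-4s-8 = ((1/9)s-2/9)(9s**2+36s+36) + (0)
Last nonzero remainder: 9s**2+36s+36. Dividing through by 9 gives the monic gcd s**2+4s+4.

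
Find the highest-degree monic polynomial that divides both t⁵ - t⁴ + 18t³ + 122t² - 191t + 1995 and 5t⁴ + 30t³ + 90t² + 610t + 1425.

t³ + 3t² + 9t + 95

Euclidean algorithm in ℚ[t]:
  t⁵ - t⁴ + 18t³ + 122t² - 191t + 1995 = ((1/5)t - 7/5)(5t⁴ + 30t³ + 90t² + 610t + 1425) + (42t³ + 126t² + 378t + 3990)
  5t⁴ + 30t³ + 90t² + 610t + 1425 = ((5/42)t + 5/14)(42t³ + 126t² + 378t + 3990) + (0)
Last nonzero remainder: 42t³ + 126t² + 378t + 3990. Dividing through by 42 gives the monic gcd t³ + 3t² + 9t + 95.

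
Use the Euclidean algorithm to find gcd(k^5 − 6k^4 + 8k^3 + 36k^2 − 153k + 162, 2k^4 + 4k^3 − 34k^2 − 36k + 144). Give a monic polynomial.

Apply the Euclidean algorithm:
  k^5 − 6k^4 + 8k^3 + 36k^2 − 153k + 162 = ((1/2)k − 4)(2k^4 + 4k^3 − 34k^2 − 36k + 144) + (41k^3 − 82k^2 − 369k + 738)
  2k^4 + 4k^3 − 34k^2 − 36k + 144 = ((2/41)k + 8/41)(41k^3 − 82k^2 − 369k + 738) + (0)
Last nonzero remainder: 41k^3 − 82k^2 − 369k + 738. Dividing through by 41 gives the monic gcd k^3 − 2k^2 − 9k + 18.

k^3 − 2k^2 − 9k + 18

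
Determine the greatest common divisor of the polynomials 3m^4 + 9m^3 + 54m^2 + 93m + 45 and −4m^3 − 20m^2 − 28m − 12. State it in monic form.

m^2 + 2m + 1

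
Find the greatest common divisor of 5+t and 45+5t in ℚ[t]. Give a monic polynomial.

Apply the Euclidean algorithm:
  t+5 = (1/5)(5t+45) + (-4)
  5t+45 = (-(5/4)t-45/4)(-4) + (0)
The last nonzero remainder is the constant -4, so the polynomials are coprime and gcd = 1.

1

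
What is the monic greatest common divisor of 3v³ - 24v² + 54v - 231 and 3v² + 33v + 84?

1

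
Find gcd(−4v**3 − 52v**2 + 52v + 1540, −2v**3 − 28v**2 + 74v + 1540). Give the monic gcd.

Apply the Euclidean algorithm:
  −4v**3 − 52v**2 + 52v + 1540 = (2)(−2v**3 − 28v**2 + 74v + 1540) + (4v**2 − 96v − 1540)
  −2v**3 − 28v**2 + 74v + 1540 = (−(1/2)v − 19)(4v**2 − 96v − 1540) + (−2520v − 27720)
  4v**2 − 96v − 1540 = (−(1/630)v + 1/18)(−2520v − 27720) + (0)
Last nonzero remainder: −2520v − 27720. Dividing through by −2520 gives the monic gcd v + 11.

v + 11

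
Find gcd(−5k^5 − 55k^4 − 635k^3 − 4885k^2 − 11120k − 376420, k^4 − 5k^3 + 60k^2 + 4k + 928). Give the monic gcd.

k^2 − 7k + 58

Euclidean algorithm in ℚ[k]:
  −5k^5 − 55k^4 − 635k^3 − 4885k^2 − 11120k − 376420 = (−5k − 80)(k^4 − 5k^3 + 60k^2 + 4k + 928) + (−735k^3 − 65k^2 − 6160k − 302180)
  k^4 − 5k^3 + 60k^2 + 4k + 928 = (−(1/735)k + 748/108045)(−735k^3 − 65k^2 − 6160k − 302180) + ((1125160/21609)k^2 − (1125160/3087)k + 65259280/21609)
  −735k^3 − 65k^2 − 6160k − 302180 = (−(3176523/225032)k − 11258289/112516)((1125160/21609)k^2 − (1125160/3087)k + 65259280/21609) + (0)
Last nonzero remainder: (1125160/21609)k^2 − (1125160/3087)k + 65259280/21609. Dividing through by 1125160/21609 gives the monic gcd k^2 − 7k + 58.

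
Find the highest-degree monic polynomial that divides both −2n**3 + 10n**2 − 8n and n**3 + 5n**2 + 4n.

Euclidean algorithm in ℚ[n]:
  −2n**3 + 10n**2 − 8n = (−2)(n**3 + 5n**2 + 4n) + (20n**2)
  n**3 + 5n**2 + 4n = ((1/20)n + 1/4)(20n**2) + (4n)
  20n**2 = (5n)(4n) + (0)
Last nonzero remainder: 4n. Dividing through by 4 gives the monic gcd n.

n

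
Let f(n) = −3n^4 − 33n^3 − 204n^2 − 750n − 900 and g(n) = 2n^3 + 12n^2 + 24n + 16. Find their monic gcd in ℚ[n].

Repeated division with remainder:
  −3n^4 − 33n^3 − 204n^2 − 750n − 900 = (−(3/2)n − 15/2)(2n^3 + 12n^2 + 24n + 16) + (−78n^2 − 546n − 780)
  2n^3 + 12n^2 + 24n + 16 = (−(1/39)n + 1/39)(−78n^2 − 546n − 780) + (18n + 36)
  −78n^2 − 546n − 780 = (−(13/3)n − 65/3)(18n + 36) + (0)
Last nonzero remainder: 18n + 36. Dividing through by 18 gives the monic gcd n + 2.

n + 2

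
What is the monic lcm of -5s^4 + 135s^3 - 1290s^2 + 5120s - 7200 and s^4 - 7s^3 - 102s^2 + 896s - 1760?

Apply the Euclidean algorithm:
  -5s^4 + 135s^3 - 1290s^2 + 5120s - 7200 = (-5)(s^4 - 7s^3 - 102s^2 + 896s - 1760) + (100s^3 - 1800s^2 + 9600s - 16000)
  s^4 - 7s^3 - 102s^2 + 896s - 1760 = ((1/100)s + 11/100)(100s^3 - 1800s^2 + 9600s - 16000) + (0)
Last nonzero remainder: 100s^3 - 1800s^2 + 9600s - 16000. Dividing through by 100 gives the monic gcd s^3 - 18s^2 + 96s - 160.
Then lcm(f, g) = f·g / gcd(f, g); expanding and making the result monic gives the answer.

s^5 - 16s^4 - 39s^3 + 1814s^2 - 9824s + 15840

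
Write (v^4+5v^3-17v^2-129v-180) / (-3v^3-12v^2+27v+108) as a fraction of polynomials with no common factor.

(-v^2+2v+15)/(3v-9)

Euclidean algorithm in ℚ[v]:
  v^4+5v^3-17v^2-129v-180 = (-(1/3)v-1/3)(-3v^3-12v^2+27v+108) + (-12v^2-84v-144)
  -3v^3-12v^2+27v+108 = ((1/4)v-3/4)(-12v^2-84v-144) + (0)
Last nonzero remainder: -12v^2-84v-144. Dividing through by -12 gives the monic gcd v^2+7v+12.
Cancel v^2+7v+12 from numerator and denominator to get the reduced form.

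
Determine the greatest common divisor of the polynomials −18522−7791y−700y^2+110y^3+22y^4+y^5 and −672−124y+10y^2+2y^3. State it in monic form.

Repeated division with remainder:
  y^5+22y^4+110y^3−700y^2−7791y−18522 = ((1/2)y^2+(17/2)y+87/2)(2y^3+10y^2−124y−672) + (255y^2+3315y+10710)
  2y^3+10y^2−124y−672 = ((2/255)y−16/255)(255y^2+3315y+10710) + (0)
Last nonzero remainder: 255y^2+3315y+10710. Dividing through by 255 gives the monic gcd y^2+13y+42.

42+13y+y^2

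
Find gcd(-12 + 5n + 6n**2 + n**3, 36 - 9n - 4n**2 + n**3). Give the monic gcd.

Apply the Euclidean algorithm:
  n**3 + 6n**2 + 5n - 12 = (n**3 - 4n**2 - 9n + 36) + (10n**2 + 14n - 48)
  n**3 - 4n**2 - 9n + 36 = ((1/10)n - 27/50)(10n**2 + 14n - 48) + ((84/25)n + 252/25)
  10n**2 + 14n - 48 = ((125/42)n - 100/21)((84/25)n + 252/25) + (0)
Last nonzero remainder: (84/25)n + 252/25. Dividing through by 84/25 gives the monic gcd n + 3.

3 + n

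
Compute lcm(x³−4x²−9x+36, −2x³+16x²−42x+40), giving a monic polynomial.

Repeated division with remainder:
  x³−4x²−9x+36 = (−1/2)(−2x³+16x²−42x+40) + (4x²−30x+56)
  −2x³+16x²−42x+40 = (−(1/2)x+1/4)(4x²−30x+56) + (−(13/2)x+26)
  4x²−30x+56 = (−(8/13)x+28/13)(−(13/2)x+26) + (0)
Last nonzero remainder: −(13/2)x+26. Dividing through by −13/2 gives the monic gcd x−4.
Then lcm(f, g) = f·g / gcd(f, g); expanding and making the result monic gives the answer.

x⁵−8x⁴+12x³+52x²−189x+180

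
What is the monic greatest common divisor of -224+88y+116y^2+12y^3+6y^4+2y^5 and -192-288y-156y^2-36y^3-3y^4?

Euclidean algorithm in ℚ[y]:
  2y^5+6y^4+12y^3+116y^2+88y-224 = (-(2/3)y+6)(-3y^4-36y^3-156y^2-288y-192) + (124y^3+860y^2+1688y+928)
  -3y^4-36y^3-156y^2-288y-192 = (-(3/124)y-471/3844)(124y^3+860y^2+1688y+928) + (-(9405/961)y^2-(56430/961)y-75240/961)
  124y^3+860y^2+1688y+928 = (-(119164/9405)y-111476/9405)(-(9405/961)y^2-(56430/961)y-75240/961) + (0)
Last nonzero remainder: -(9405/961)y^2-(56430/961)y-75240/961. Dividing through by -9405/961 gives the monic gcd y^2+6y+8.

8+6y+y^2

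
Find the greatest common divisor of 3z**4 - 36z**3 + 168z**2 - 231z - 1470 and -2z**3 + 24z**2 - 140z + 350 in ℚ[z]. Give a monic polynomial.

By polynomial division,
  3z**4 - 36z**3 + 168z**2 - 231z - 1470 = (-(3/2)z)(-2z**3 + 24z**2 - 140z + 350) + (-42z**2 + 294z - 1470)
  -2z**3 + 24z**2 - 140z + 350 = ((1/21)z - 5/21)(-42z**2 + 294z - 1470) + (0)
Last nonzero remainder: -42z**2 + 294z - 1470. Dividing through by -42 gives the monic gcd z**2 - 7z + 35.

z**2 - 7z + 35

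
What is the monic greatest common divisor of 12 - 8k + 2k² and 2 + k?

1

By polynomial division,
  2k² - 8k + 12 = (2k - 12)(k + 2) + (36)
  k + 2 = ((1/36)k + 1/18)(36) + (0)
The last nonzero remainder is the constant 36, so the polynomials are coprime and gcd = 1.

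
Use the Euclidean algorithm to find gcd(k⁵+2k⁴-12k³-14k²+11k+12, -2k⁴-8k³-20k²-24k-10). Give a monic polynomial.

k²+2k+1

Apply the Euclidean algorithm:
  k⁵+2k⁴-12k³-14k²+11k+12 = (-(1/2)k+1)(-2k⁴-8k³-20k²-24k-10) + (-14k³-6k²+30k+22)
  -2k⁴-8k³-20k²-24k-10 = ((1/7)k+25/49)(-14k³-6k²+30k+22) + (-(1040/49)k²-(2080/49)k-1040/49)
  -14k³-6k²+30k+22 = ((343/520)k-539/520)(-(1040/49)k²-(2080/49)k-1040/49) + (0)
Last nonzero remainder: -(1040/49)k²-(2080/49)k-1040/49. Dividing through by -1040/49 gives the monic gcd k²+2k+1.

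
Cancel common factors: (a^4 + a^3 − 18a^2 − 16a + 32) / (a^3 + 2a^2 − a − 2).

(a^2 − 16)/(a + 1)

By polynomial division,
  a^4 + a^3 − 18a^2 − 16a + 32 = (a − 1)(a^3 + 2a^2 − a − 2) + (−15a^2 − 15a + 30)
  a^3 + 2a^2 − a − 2 = (−(1/15)a − 1/15)(−15a^2 − 15a + 30) + (0)
Last nonzero remainder: −15a^2 − 15a + 30. Dividing through by −15 gives the monic gcd a^2 + a − 2.
Cancel a^2 + a − 2 from numerator and denominator to get the reduced form.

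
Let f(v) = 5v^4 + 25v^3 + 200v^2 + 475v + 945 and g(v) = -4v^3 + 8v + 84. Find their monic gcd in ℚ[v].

Apply the Euclidean algorithm:
  5v^4 + 25v^3 + 200v^2 + 475v + 945 = (-(5/4)v - 25/4)(-4v^3 + 8v + 84) + (210v^2 + 630v + 1470)
  -4v^3 + 8v + 84 = (-(2/105)v + 2/35)(210v^2 + 630v + 1470) + (0)
Last nonzero remainder: 210v^2 + 630v + 1470. Dividing through by 210 gives the monic gcd v^2 + 3v + 7.

v^2 + 3v + 7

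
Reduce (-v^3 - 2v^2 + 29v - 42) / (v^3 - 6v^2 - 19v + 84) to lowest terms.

Euclidean algorithm in ℚ[v]:
  -v^3 - 2v^2 + 29v - 42 = (-1)(v^3 - 6v^2 - 19v + 84) + (-8v^2 + 10v + 42)
  v^3 - 6v^2 - 19v + 84 = (-(1/8)v + 19/32)(-8v^2 + 10v + 42) + (-(315/16)v + 945/16)
  -8v^2 + 10v + 42 = ((128/315)v + 32/45)(-(315/16)v + 945/16) + (0)
Last nonzero remainder: -(315/16)v + 945/16. Dividing through by -315/16 gives the monic gcd v - 3.
Cancel v - 3 from numerator and denominator to get the reduced form.

(-v^2 - 5v + 14)/(v^2 - 3v - 28)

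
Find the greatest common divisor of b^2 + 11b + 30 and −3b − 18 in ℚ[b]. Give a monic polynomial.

b + 6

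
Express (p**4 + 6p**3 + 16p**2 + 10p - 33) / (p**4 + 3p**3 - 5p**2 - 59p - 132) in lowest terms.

(p - 1)/(p - 4)

Repeated division with remainder:
  p**4 + 6p**3 + 16p**2 + 10p - 33 = (p**4 + 3p**3 - 5p**2 - 59p - 132) + (3p**3 + 21p**2 + 69p + 99)
  p**4 + 3p**3 - 5p**2 - 59p - 132 = ((1/3)p - 4/3)(3p**3 + 21p**2 + 69p + 99) + (0)
Last nonzero remainder: 3p**3 + 21p**2 + 69p + 99. Dividing through by 3 gives the monic gcd p**3 + 7p**2 + 23p + 33.
Cancel p**3 + 7p**2 + 23p + 33 from numerator and denominator to get the reduced form.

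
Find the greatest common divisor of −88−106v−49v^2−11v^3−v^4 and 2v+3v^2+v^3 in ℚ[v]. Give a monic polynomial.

Repeated division with remainder:
  −v^4−11v^3−49v^2−106v−88 = (−v−8)(v^3+3v^2+2v) + (−23v^2−90v−88)
  v^3+3v^2+2v = (−(1/23)v+21/529)(−23v^2−90v−88) + ((924/529)v+1848/529)
  −23v^2−90v−88 = (−(12167/924)v−529/21)((924/529)v+1848/529) + (0)
Last nonzero remainder: (924/529)v+1848/529. Dividing through by 924/529 gives the monic gcd v+2.

2+v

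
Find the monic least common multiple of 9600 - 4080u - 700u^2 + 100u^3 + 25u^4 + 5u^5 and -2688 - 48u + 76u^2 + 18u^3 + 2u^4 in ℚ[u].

Repeated division with remainder:
  5u^5 + 25u^4 + 100u^3 - 700u^2 - 4080u + 9600 = ((5/2)u - 10)(2u^4 + 18u^3 + 76u^2 - 48u - 2688) + (90u^3 + 180u^2 + 2160u - 17280)
  2u^4 + 18u^3 + 76u^2 - 48u - 2688 = ((1/45)u + 7/45)(90u^3 + 180u^2 + 2160u - 17280) + (0)
Last nonzero remainder: 90u^3 + 180u^2 + 2160u - 17280. Dividing through by 90 gives the monic gcd u^3 + 2u^2 + 24u - 192.
Then lcm(f, g) = f·g / gcd(f, g); expanding and making the result monic gives the answer.

13440 - 3792u - 1796u^2 + 55u^4 + 12u^5 + u^6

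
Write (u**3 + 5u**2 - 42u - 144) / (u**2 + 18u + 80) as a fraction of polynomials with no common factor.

(u**2 - 3u - 18)/(u + 10)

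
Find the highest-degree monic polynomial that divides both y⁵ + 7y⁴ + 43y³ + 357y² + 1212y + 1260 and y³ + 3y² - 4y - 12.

Euclidean algorithm in ℚ[y]:
  y⁵ + 7y⁴ + 43y³ + 357y² + 1212y + 1260 = (y² + 4y + 35)(y³ + 3y² - 4y - 12) + (280y² + 1400y + 1680)
  y³ + 3y² - 4y - 12 = ((1/280)y - 1/140)(280y² + 1400y + 1680) + (0)
Last nonzero remainder: 280y² + 1400y + 1680. Dividing through by 280 gives the monic gcd y² + 5y + 6.

y² + 5y + 6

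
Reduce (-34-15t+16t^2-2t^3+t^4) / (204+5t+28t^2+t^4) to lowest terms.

(-2-t+t^2)/(12+t+t^2)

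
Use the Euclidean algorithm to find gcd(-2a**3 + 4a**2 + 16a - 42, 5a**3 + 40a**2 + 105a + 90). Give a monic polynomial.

Apply the Euclidean algorithm:
  -2a**3 + 4a**2 + 16a - 42 = (-2/5)(5a**3 + 40a**2 + 105a + 90) + (20a**2 + 58a - 6)
  5a**3 + 40a**2 + 105a + 90 = ((1/4)a + 51/40)(20a**2 + 58a - 6) + ((651/20)a + 1953/20)
  20a**2 + 58a - 6 = ((400/651)a - 40/651)((651/20)a + 1953/20) + (0)
Last nonzero remainder: (651/20)a + 1953/20. Dividing through by 651/20 gives the monic gcd a + 3.

a + 3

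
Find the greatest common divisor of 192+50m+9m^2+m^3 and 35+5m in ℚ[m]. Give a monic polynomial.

Repeated division with remainder:
  m^3+9m^2+50m+192 = ((1/5)m^2+(2/5)m+36/5)(5m+35) + (-60)
  5m+35 = (-(1/12)m-7/12)(-60) + (0)
The last nonzero remainder is the constant -60, so the polynomials are coprime and gcd = 1.

1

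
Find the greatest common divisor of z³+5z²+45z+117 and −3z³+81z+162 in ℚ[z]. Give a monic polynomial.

z+3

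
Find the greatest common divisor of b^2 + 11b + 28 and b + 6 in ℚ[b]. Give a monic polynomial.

By polynomial division,
  b^2 + 11b + 28 = (b + 5)(b + 6) + (-2)
  b + 6 = (-(1/2)b - 3)(-2) + (0)
The last nonzero remainder is the constant -2, so the polynomials are coprime and gcd = 1.

1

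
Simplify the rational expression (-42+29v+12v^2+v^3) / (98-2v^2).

Apply the Euclidean algorithm:
  v^3+12v^2+29v-42 = (-(1/2)v-6)(-2v^2+98) + (78v+546)
  -2v^2+98 = (-(1/39)v+7/39)(78v+546) + (0)
Last nonzero remainder: 78v+546. Dividing through by 78 gives the monic gcd v+7.
Cancel v+7 from numerator and denominator to get the reduced form.

(6-5v-v^2)/(-14+2v)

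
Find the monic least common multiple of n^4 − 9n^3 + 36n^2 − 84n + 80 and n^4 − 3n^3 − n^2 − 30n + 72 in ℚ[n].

n^6 − 6n^5 + 18n^4 − 57n^3 + 152n^2 − 516n + 720

Apply the Euclidean algorithm:
  n^4 − 9n^3 + 36n^2 − 84n + 80 = (n^4 − 3n^3 − n^2 − 30n + 72) + (−6n^3 + 37n^2 − 54n + 8)
  n^4 − 3n^3 − n^2 − 30n + 72 = (−(1/6)n − 19/36)(−6n^3 + 37n^2 − 54n + 8) + ((343/36)n^2 − (343/6)n + 686/9)
  −6n^3 + 37n^2 − 54n + 8 = (−(216/343)n + 36/343)((343/36)n^2 − (343/6)n + 686/9) + (0)
Last nonzero remainder: (343/36)n^2 − (343/6)n + 686/9. Dividing through by 343/36 gives the monic gcd n^2 − 6n + 8.
Then lcm(f, g) = f·g / gcd(f, g); expanding and making the result monic gives the answer.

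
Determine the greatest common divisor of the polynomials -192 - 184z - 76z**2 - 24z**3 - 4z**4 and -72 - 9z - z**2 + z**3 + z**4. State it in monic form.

Repeated division with remainder:
  -4z**4 - 24z**3 - 76z**2 - 184z - 192 = (-4)(z**4 + z**3 - z**2 - 9z - 72) + (-20z**3 - 80z**2 - 220z - 480)
  z**4 + z**3 - z**2 - 9z - 72 = (-(1/20)z + 3/20)(-20z**3 - 80z**2 - 220z - 480) + (0)
Last nonzero remainder: -20z**3 - 80z**2 - 220z - 480. Dividing through by -20 gives the monic gcd z**3 + 4z**2 + 11z + 24.

24 + 11z + 4z**2 + z**3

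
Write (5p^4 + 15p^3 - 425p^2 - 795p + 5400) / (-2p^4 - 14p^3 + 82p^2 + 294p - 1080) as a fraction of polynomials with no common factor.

(-5p + 40)/(2p - 8)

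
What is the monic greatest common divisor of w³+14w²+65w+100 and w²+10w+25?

Repeated division with remainder:
  w³+14w²+65w+100 = (w+4)(w²+10w+25) + (0)
The last nonzero remainder w²+10w+25 is already monic.

w²+10w+25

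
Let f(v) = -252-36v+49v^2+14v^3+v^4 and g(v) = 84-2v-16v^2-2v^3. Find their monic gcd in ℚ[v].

-42+v+8v^2+v^3

Apply the Euclidean algorithm:
  v^4+14v^3+49v^2-36v-252 = (-(1/2)v-3)(-2v^3-16v^2-2v+84) + (0)
Last nonzero remainder: -2v^3-16v^2-2v+84. Dividing through by -2 gives the monic gcd v^3+8v^2+v-42.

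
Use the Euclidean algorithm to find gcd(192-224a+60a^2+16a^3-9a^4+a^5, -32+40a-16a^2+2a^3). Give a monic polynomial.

Apply the Euclidean algorithm:
  a^5-9a^4+16a^3+60a^2-224a+192 = ((1/2)a^2-(1/2)a-6)(2a^3-16a^2+40a-32) + (0)
Last nonzero remainder: 2a^3-16a^2+40a-32. Dividing through by 2 gives the monic gcd a^3-8a^2+20a-16.

-16+20a-8a^2+a^3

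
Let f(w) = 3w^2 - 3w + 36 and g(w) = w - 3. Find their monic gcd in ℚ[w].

Repeated division with remainder:
  3w^2 - 3w + 36 = (3w + 6)(w - 3) + (54)
  w - 3 = ((1/54)w - 1/18)(54) + (0)
The last nonzero remainder is the constant 54, so the polynomials are coprime and gcd = 1.

1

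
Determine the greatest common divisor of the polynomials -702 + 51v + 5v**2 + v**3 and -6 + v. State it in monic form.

-6 + v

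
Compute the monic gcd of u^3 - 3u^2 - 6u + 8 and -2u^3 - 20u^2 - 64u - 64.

u + 2

Repeated division with remainder:
  u^3 - 3u^2 - 6u + 8 = (-1/2)(-2u^3 - 20u^2 - 64u - 64) + (-13u^2 - 38u - 24)
  -2u^3 - 20u^2 - 64u - 64 = ((2/13)u + 184/169)(-13u^2 - 38u - 24) + (-(3200/169)u - 6400/169)
  -13u^2 - 38u - 24 = ((2197/3200)u + 507/800)(-(3200/169)u - 6400/169) + (0)
Last nonzero remainder: -(3200/169)u - 6400/169. Dividing through by -3200/169 gives the monic gcd u + 2.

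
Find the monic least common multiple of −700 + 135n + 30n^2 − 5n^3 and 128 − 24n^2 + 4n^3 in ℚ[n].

−1120 − 64n + 242n^2 − 23n^3 − 8n^4 + n^5

By polynomial division,
  −5n^3 + 30n^2 + 135n − 700 = (−5/4)(4n^3 − 24n^2 + 128) + (135n − 540)
  4n^3 − 24n^2 + 128 = ((4/135)n^2 − (8/135)n − 32/135)(135n − 540) + (0)
Last nonzero remainder: 135n − 540. Dividing through by 135 gives the monic gcd n − 4.
Then lcm(f, g) = f·g / gcd(f, g); expanding and making the result monic gives the answer.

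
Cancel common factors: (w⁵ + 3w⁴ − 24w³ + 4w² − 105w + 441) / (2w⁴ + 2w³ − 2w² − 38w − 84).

(w² + 4w − 21)/(2w + 4)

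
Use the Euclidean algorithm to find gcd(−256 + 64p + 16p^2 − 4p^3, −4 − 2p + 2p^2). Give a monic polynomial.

By polynomial division,
  −4p^3 + 16p^2 + 64p − 256 = (−2p + 6)(2p^2 − 2p − 4) + (68p − 232)
  2p^2 − 2p − 4 = ((1/34)p + 41/578)(68p − 232) + (3600/289)
  68p − 232 = ((4913/900)p − 8381/450)(3600/289) + (0)
The last nonzero remainder is the constant 3600/289, so the polynomials are coprime and gcd = 1.

1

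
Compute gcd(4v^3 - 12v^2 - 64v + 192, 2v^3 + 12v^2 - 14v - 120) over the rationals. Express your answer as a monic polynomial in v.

Apply the Euclidean algorithm:
  4v^3 - 12v^2 - 64v + 192 = (2)(2v^3 + 12v^2 - 14v - 120) + (-36v^2 - 36v + 432)
  2v^3 + 12v^2 - 14v - 120 = (-(1/18)v - 5/18)(-36v^2 - 36v + 432) + (0)
Last nonzero remainder: -36v^2 - 36v + 432. Dividing through by -36 gives the monic gcd v^2 + v - 12.

v^2 + v - 12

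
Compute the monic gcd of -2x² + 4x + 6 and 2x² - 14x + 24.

x - 3

Repeated division with remainder:
  -2x² + 4x + 6 = (-1)(2x² - 14x + 24) + (-10x + 30)
  2x² - 14x + 24 = (-(1/5)x + 4/5)(-10x + 30) + (0)
Last nonzero remainder: -10x + 30. Dividing through by -10 gives the monic gcd x - 3.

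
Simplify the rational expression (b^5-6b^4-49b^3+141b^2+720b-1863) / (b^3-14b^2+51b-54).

(b^3+6b^2-4b-69)/(b-2)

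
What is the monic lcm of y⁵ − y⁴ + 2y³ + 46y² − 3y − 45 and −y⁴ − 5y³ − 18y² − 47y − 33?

y⁷ + 12y⁵ + 37y⁴ + 65y³ + 458y² − 78y − 495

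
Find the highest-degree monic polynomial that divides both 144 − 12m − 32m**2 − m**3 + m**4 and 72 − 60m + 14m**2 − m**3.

By polynomial division,
  m**4 − m**3 − 32m**2 − 12m + 144 = (−m − 13)(−m**3 + 14m**2 − 60m + 72) + (90m**2 − 720m + 1080)
  −m**3 + 14m**2 − 60m + 72 = (−(1/90)m + 1/15)(90m**2 − 720m + 1080) + (0)
Last nonzero remainder: 90m**2 − 720m + 1080. Dividing through by 90 gives the monic gcd m**2 − 8m + 12.

12 − 8m + m**2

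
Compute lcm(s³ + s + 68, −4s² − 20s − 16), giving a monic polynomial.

By polynomial division,
  s³ + s + 68 = (−(1/4)s + 5/4)(−4s² − 20s − 16) + (22s + 88)
  −4s² − 20s − 16 = (−(2/11)s − 2/11)(22s + 88) + (0)
Last nonzero remainder: 22s + 88. Dividing through by 22 gives the monic gcd s + 4.
Then lcm(f, g) = f·g / gcd(f, g); expanding and making the result monic gives the answer.

s⁴ + s³ + s² + 69s + 68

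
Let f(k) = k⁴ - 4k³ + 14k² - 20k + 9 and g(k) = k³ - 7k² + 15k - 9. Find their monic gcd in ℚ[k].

k - 1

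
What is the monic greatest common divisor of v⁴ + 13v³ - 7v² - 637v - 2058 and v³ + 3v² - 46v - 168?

v² - v - 42

By polynomial division,
  v⁴ + 13v³ - 7v² - 637v - 2058 = (v + 10)(v³ + 3v² - 46v - 168) + (9v² - 9v - 378)
  v³ + 3v² - 46v - 168 = ((1/9)v + 4/9)(9v² - 9v - 378) + (0)
Last nonzero remainder: 9v² - 9v - 378. Dividing through by 9 gives the monic gcd v² - v - 42.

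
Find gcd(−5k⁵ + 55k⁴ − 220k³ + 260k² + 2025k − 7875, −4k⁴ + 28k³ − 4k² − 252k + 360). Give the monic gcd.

k² − 2k − 15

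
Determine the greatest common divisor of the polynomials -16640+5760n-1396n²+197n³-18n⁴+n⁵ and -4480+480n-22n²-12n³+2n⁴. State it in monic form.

-320+80n-13n²+n³

By polynomial division,
  n⁵-18n⁴+197n³-1396n²+5760n-16640 = ((1/2)n-6)(2n⁴-12n³-22n²+480n-4480) + (136n³-1768n²+10880n-43520)
  2n⁴-12n³-22n²+480n-4480 = ((1/68)n+7/68)(136n³-1768n²+10880n-43520) + (0)
Last nonzero remainder: 136n³-1768n²+10880n-43520. Dividing through by 136 gives the monic gcd n³-13n²+80n-320.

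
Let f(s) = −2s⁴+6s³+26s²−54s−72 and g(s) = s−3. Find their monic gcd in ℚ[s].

Repeated division with remainder:
  −2s⁴+6s³+26s²−54s−72 = (−2s³+26s+24)(s−3) + (0)
The last nonzero remainder s−3 is already monic.

s−3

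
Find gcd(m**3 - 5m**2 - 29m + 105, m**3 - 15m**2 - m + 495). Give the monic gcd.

m + 5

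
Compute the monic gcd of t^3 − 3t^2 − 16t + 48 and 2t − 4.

1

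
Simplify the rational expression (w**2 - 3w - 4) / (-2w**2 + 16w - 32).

Repeated division with remainder:
  w**2 - 3w - 4 = (-1/2)(-2w**2 + 16w - 32) + (5w - 20)
  -2w**2 + 16w - 32 = (-(2/5)w + 8/5)(5w - 20) + (0)
Last nonzero remainder: 5w - 20. Dividing through by 5 gives the monic gcd w - 4.
Cancel w - 4 from numerator and denominator to get the reduced form.

(-w - 1)/(2w - 8)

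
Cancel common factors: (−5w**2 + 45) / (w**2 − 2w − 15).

(−5w + 15)/(w − 5)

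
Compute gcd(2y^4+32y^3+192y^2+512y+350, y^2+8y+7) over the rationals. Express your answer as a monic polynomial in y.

y^2+8y+7

Apply the Euclidean algorithm:
  2y^4+32y^3+192y^2+512y+350 = (2y^2+16y+50)(y^2+8y+7) + (0)
The last nonzero remainder y^2+8y+7 is already monic.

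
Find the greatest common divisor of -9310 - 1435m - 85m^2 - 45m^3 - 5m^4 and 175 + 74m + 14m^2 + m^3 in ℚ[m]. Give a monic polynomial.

Euclidean algorithm in ℚ[m]:
  -5m^4 - 45m^3 - 85m^2 - 1435m - 9310 = (-5m + 25)(m^3 + 14m^2 + 74m + 175) + (-65m^2 - 2410m - 13685)
  m^3 + 14m^2 + 74m + 175 = (-(1/65)m + 60/169)(-65m^2 - 2410m - 13685) + ((121525/169)m + 850675/169)
  -65m^2 - 2410m - 13685 = (-(2197/24305)m - 66079/24305)((121525/169)m + 850675/169) + (0)
Last nonzero remainder: (121525/169)m + 850675/169. Dividing through by 121525/169 gives the monic gcd m + 7.

7 + m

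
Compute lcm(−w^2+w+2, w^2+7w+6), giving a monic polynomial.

Repeated division with remainder:
  −w^2+w+2 = (−1)(w^2+7w+6) + (8w+8)
  w^2+7w+6 = ((1/8)w+3/4)(8w+8) + (0)
Last nonzero remainder: 8w+8. Dividing through by 8 gives the monic gcd w+1.
Then lcm(f, g) = f·g / gcd(f, g); expanding and making the result monic gives the answer.

w^3+5w^2−8w−12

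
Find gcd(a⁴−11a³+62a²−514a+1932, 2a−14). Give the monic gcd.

a−7

Repeated division with remainder:
  a⁴−11a³+62a²−514a+1932 = ((1/2)a³−2a²+17a−138)(2a−14) + (0)
Last nonzero remainder: 2a−14. Dividing through by 2 gives the monic gcd a−7.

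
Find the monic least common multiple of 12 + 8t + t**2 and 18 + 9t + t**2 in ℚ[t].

Repeated division with remainder:
  t**2 + 8t + 12 = (t**2 + 9t + 18) + (−t − 6)
  t**2 + 9t + 18 = (−t − 3)(−t − 6) + (0)
Last nonzero remainder: −t − 6. Dividing through by −1 gives the monic gcd t + 6.
Then lcm(f, g) = f·g / gcd(f, g); expanding and making the result monic gives the answer.

36 + 36t + 11t**2 + t**3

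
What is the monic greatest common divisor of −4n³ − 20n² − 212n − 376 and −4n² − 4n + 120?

1

Repeated division with remainder:
  −4n³ − 20n² − 212n − 376 = (n + 4)(−4n² − 4n + 120) + (−316n − 856)
  −4n² − 4n + 120 = ((1/79)n − 135/6241)(−316n − 856) + (633360/6241)
  −316n − 856 = (−(493039/158340)n − 667787/79170)(633360/6241) + (0)
The last nonzero remainder is the constant 633360/6241, so the polynomials are coprime and gcd = 1.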